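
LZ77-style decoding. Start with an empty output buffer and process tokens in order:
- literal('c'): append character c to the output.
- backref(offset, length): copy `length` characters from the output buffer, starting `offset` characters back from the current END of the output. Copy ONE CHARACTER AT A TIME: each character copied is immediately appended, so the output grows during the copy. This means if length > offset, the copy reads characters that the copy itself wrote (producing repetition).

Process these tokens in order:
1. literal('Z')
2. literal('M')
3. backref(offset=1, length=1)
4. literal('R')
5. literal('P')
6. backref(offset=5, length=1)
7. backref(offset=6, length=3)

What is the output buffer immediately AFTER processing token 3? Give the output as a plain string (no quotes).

Answer: ZMM

Derivation:
Token 1: literal('Z'). Output: "Z"
Token 2: literal('M'). Output: "ZM"
Token 3: backref(off=1, len=1). Copied 'M' from pos 1. Output: "ZMM"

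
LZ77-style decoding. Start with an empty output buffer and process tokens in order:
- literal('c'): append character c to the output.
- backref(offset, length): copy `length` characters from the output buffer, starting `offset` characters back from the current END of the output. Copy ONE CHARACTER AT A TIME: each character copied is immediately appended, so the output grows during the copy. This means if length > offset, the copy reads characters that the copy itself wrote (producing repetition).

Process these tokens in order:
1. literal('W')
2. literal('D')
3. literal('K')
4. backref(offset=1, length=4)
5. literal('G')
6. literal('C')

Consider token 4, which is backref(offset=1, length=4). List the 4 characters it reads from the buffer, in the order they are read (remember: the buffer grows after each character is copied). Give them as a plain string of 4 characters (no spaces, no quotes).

Answer: KKKK

Derivation:
Token 1: literal('W'). Output: "W"
Token 2: literal('D'). Output: "WD"
Token 3: literal('K'). Output: "WDK"
Token 4: backref(off=1, len=4). Buffer before: "WDK" (len 3)
  byte 1: read out[2]='K', append. Buffer now: "WDKK"
  byte 2: read out[3]='K', append. Buffer now: "WDKKK"
  byte 3: read out[4]='K', append. Buffer now: "WDKKKK"
  byte 4: read out[5]='K', append. Buffer now: "WDKKKKK"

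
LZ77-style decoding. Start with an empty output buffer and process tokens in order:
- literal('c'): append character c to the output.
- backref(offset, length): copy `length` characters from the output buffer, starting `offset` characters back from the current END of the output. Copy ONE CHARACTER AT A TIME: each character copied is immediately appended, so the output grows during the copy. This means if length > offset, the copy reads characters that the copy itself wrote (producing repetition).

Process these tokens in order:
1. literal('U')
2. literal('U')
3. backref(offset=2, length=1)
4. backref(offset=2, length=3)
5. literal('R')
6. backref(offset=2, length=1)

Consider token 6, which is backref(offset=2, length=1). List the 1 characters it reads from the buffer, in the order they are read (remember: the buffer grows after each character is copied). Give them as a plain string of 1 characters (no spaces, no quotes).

Token 1: literal('U'). Output: "U"
Token 2: literal('U'). Output: "UU"
Token 3: backref(off=2, len=1). Copied 'U' from pos 0. Output: "UUU"
Token 4: backref(off=2, len=3) (overlapping!). Copied 'UUU' from pos 1. Output: "UUUUUU"
Token 5: literal('R'). Output: "UUUUUUR"
Token 6: backref(off=2, len=1). Buffer before: "UUUUUUR" (len 7)
  byte 1: read out[5]='U', append. Buffer now: "UUUUUURU"

Answer: U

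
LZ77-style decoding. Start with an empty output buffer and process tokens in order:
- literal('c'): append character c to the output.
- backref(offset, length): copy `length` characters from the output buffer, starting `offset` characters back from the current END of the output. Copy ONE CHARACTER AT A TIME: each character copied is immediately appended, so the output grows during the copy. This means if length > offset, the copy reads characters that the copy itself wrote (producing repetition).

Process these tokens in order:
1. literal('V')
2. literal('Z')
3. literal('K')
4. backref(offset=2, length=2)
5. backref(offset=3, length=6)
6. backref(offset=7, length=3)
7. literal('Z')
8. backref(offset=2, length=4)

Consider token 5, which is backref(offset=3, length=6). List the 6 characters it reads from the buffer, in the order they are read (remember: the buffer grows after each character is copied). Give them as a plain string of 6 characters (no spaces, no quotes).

Answer: KZKKZK

Derivation:
Token 1: literal('V'). Output: "V"
Token 2: literal('Z'). Output: "VZ"
Token 3: literal('K'). Output: "VZK"
Token 4: backref(off=2, len=2). Copied 'ZK' from pos 1. Output: "VZKZK"
Token 5: backref(off=3, len=6). Buffer before: "VZKZK" (len 5)
  byte 1: read out[2]='K', append. Buffer now: "VZKZKK"
  byte 2: read out[3]='Z', append. Buffer now: "VZKZKKZ"
  byte 3: read out[4]='K', append. Buffer now: "VZKZKKZK"
  byte 4: read out[5]='K', append. Buffer now: "VZKZKKZKK"
  byte 5: read out[6]='Z', append. Buffer now: "VZKZKKZKKZ"
  byte 6: read out[7]='K', append. Buffer now: "VZKZKKZKKZK"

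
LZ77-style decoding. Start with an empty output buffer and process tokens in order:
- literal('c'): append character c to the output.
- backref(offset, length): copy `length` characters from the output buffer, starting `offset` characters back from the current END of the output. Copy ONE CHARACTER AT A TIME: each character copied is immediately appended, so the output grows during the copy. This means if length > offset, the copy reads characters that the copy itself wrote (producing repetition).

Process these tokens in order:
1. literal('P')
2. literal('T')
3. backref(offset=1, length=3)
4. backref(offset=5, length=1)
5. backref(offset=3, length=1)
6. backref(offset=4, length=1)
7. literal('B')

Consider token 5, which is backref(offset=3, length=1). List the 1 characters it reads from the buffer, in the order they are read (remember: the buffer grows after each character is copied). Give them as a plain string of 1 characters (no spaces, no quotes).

Token 1: literal('P'). Output: "P"
Token 2: literal('T'). Output: "PT"
Token 3: backref(off=1, len=3) (overlapping!). Copied 'TTT' from pos 1. Output: "PTTTT"
Token 4: backref(off=5, len=1). Copied 'P' from pos 0. Output: "PTTTTP"
Token 5: backref(off=3, len=1). Buffer before: "PTTTTP" (len 6)
  byte 1: read out[3]='T', append. Buffer now: "PTTTTPT"

Answer: T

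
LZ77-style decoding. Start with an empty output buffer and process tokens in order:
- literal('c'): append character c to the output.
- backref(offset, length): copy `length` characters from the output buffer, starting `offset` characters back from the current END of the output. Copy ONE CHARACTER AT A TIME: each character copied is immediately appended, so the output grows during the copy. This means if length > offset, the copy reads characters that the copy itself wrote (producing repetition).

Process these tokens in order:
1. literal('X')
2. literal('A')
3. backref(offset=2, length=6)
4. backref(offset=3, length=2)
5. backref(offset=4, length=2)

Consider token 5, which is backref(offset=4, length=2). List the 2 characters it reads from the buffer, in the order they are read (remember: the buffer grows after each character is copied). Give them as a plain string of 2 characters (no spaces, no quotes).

Token 1: literal('X'). Output: "X"
Token 2: literal('A'). Output: "XA"
Token 3: backref(off=2, len=6) (overlapping!). Copied 'XAXAXA' from pos 0. Output: "XAXAXAXA"
Token 4: backref(off=3, len=2). Copied 'AX' from pos 5. Output: "XAXAXAXAAX"
Token 5: backref(off=4, len=2). Buffer before: "XAXAXAXAAX" (len 10)
  byte 1: read out[6]='X', append. Buffer now: "XAXAXAXAAXX"
  byte 2: read out[7]='A', append. Buffer now: "XAXAXAXAAXXA"

Answer: XA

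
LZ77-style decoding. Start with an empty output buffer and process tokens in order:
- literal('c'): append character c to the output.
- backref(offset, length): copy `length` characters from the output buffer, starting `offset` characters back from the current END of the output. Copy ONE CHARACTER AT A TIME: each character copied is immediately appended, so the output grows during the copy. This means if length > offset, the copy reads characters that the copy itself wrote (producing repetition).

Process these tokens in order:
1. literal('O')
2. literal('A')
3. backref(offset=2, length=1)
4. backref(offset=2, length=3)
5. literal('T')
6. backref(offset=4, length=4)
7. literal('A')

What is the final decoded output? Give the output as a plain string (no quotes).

Answer: OAOAOATAOATA

Derivation:
Token 1: literal('O'). Output: "O"
Token 2: literal('A'). Output: "OA"
Token 3: backref(off=2, len=1). Copied 'O' from pos 0. Output: "OAO"
Token 4: backref(off=2, len=3) (overlapping!). Copied 'AOA' from pos 1. Output: "OAOAOA"
Token 5: literal('T'). Output: "OAOAOAT"
Token 6: backref(off=4, len=4). Copied 'AOAT' from pos 3. Output: "OAOAOATAOAT"
Token 7: literal('A'). Output: "OAOAOATAOATA"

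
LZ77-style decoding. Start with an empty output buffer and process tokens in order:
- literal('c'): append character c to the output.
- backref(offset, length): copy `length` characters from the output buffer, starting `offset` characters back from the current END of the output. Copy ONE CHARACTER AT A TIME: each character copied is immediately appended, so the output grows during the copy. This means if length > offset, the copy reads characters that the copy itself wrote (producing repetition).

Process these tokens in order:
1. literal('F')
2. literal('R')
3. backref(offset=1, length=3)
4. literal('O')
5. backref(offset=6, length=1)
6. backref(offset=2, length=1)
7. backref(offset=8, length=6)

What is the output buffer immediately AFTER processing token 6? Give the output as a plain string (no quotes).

Answer: FRRRROFO

Derivation:
Token 1: literal('F'). Output: "F"
Token 2: literal('R'). Output: "FR"
Token 3: backref(off=1, len=3) (overlapping!). Copied 'RRR' from pos 1. Output: "FRRRR"
Token 4: literal('O'). Output: "FRRRRO"
Token 5: backref(off=6, len=1). Copied 'F' from pos 0. Output: "FRRRROF"
Token 6: backref(off=2, len=1). Copied 'O' from pos 5. Output: "FRRRROFO"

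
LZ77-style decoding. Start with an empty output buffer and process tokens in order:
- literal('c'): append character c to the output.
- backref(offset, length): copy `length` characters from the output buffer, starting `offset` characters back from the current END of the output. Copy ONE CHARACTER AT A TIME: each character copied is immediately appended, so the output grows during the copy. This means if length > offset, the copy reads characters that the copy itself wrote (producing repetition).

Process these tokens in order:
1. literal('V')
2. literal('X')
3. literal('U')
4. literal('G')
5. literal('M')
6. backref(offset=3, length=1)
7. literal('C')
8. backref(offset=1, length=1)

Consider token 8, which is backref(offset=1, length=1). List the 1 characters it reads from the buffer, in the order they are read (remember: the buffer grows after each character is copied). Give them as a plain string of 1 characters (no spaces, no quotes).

Answer: C

Derivation:
Token 1: literal('V'). Output: "V"
Token 2: literal('X'). Output: "VX"
Token 3: literal('U'). Output: "VXU"
Token 4: literal('G'). Output: "VXUG"
Token 5: literal('M'). Output: "VXUGM"
Token 6: backref(off=3, len=1). Copied 'U' from pos 2. Output: "VXUGMU"
Token 7: literal('C'). Output: "VXUGMUC"
Token 8: backref(off=1, len=1). Buffer before: "VXUGMUC" (len 7)
  byte 1: read out[6]='C', append. Buffer now: "VXUGMUCC"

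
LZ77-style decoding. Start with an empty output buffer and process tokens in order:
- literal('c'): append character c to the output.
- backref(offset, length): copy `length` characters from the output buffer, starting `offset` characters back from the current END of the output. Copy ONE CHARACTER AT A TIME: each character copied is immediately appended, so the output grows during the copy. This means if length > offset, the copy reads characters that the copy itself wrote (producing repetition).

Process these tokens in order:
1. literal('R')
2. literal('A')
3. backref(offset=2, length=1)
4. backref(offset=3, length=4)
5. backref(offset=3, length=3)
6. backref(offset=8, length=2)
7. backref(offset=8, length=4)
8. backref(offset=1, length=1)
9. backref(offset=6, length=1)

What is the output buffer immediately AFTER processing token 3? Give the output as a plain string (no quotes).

Token 1: literal('R'). Output: "R"
Token 2: literal('A'). Output: "RA"
Token 3: backref(off=2, len=1). Copied 'R' from pos 0. Output: "RAR"

Answer: RAR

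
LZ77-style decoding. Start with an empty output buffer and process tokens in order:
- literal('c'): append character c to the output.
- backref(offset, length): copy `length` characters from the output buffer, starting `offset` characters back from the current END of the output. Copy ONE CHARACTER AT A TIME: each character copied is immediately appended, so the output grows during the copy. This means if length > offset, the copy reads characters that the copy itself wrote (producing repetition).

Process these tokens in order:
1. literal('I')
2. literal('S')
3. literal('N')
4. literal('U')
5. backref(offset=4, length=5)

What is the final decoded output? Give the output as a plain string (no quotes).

Answer: ISNUISNUI

Derivation:
Token 1: literal('I'). Output: "I"
Token 2: literal('S'). Output: "IS"
Token 3: literal('N'). Output: "ISN"
Token 4: literal('U'). Output: "ISNU"
Token 5: backref(off=4, len=5) (overlapping!). Copied 'ISNUI' from pos 0. Output: "ISNUISNUI"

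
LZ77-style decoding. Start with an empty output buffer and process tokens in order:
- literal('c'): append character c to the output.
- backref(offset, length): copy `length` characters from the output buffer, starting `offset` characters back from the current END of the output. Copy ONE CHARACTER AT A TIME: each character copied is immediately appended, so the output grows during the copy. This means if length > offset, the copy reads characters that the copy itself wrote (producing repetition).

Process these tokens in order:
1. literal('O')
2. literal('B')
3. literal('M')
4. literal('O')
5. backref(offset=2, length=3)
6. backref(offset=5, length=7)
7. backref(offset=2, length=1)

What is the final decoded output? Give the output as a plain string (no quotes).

Answer: OBMOMOMMOMOMMOM

Derivation:
Token 1: literal('O'). Output: "O"
Token 2: literal('B'). Output: "OB"
Token 3: literal('M'). Output: "OBM"
Token 4: literal('O'). Output: "OBMO"
Token 5: backref(off=2, len=3) (overlapping!). Copied 'MOM' from pos 2. Output: "OBMOMOM"
Token 6: backref(off=5, len=7) (overlapping!). Copied 'MOMOMMO' from pos 2. Output: "OBMOMOMMOMOMMO"
Token 7: backref(off=2, len=1). Copied 'M' from pos 12. Output: "OBMOMOMMOMOMMOM"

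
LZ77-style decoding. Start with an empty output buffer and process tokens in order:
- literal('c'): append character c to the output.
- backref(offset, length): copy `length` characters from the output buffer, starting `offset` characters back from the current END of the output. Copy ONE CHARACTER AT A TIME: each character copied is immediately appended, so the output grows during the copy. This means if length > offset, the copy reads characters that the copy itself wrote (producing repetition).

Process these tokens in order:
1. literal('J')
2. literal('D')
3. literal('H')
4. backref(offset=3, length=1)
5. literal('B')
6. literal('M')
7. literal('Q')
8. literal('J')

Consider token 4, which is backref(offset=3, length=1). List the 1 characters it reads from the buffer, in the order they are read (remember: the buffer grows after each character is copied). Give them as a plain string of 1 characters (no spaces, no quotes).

Token 1: literal('J'). Output: "J"
Token 2: literal('D'). Output: "JD"
Token 3: literal('H'). Output: "JDH"
Token 4: backref(off=3, len=1). Buffer before: "JDH" (len 3)
  byte 1: read out[0]='J', append. Buffer now: "JDHJ"

Answer: J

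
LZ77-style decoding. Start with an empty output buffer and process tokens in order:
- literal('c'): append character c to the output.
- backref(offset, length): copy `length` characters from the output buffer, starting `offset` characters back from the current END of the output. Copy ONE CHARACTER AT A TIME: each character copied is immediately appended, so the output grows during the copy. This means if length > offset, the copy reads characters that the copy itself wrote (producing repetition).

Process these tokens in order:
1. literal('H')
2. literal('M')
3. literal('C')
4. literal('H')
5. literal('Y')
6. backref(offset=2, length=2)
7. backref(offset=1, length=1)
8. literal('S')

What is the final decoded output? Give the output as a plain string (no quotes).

Token 1: literal('H'). Output: "H"
Token 2: literal('M'). Output: "HM"
Token 3: literal('C'). Output: "HMC"
Token 4: literal('H'). Output: "HMCH"
Token 5: literal('Y'). Output: "HMCHY"
Token 6: backref(off=2, len=2). Copied 'HY' from pos 3. Output: "HMCHYHY"
Token 7: backref(off=1, len=1). Copied 'Y' from pos 6. Output: "HMCHYHYY"
Token 8: literal('S'). Output: "HMCHYHYYS"

Answer: HMCHYHYYS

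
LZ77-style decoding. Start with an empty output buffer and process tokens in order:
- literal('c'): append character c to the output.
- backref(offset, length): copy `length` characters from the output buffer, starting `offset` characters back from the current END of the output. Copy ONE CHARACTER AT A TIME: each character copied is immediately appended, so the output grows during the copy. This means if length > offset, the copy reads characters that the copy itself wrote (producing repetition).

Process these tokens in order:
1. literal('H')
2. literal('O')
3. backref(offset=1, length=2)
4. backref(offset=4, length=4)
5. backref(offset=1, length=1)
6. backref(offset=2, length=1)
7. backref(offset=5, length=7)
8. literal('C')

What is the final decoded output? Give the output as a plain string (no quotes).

Token 1: literal('H'). Output: "H"
Token 2: literal('O'). Output: "HO"
Token 3: backref(off=1, len=2) (overlapping!). Copied 'OO' from pos 1. Output: "HOOO"
Token 4: backref(off=4, len=4). Copied 'HOOO' from pos 0. Output: "HOOOHOOO"
Token 5: backref(off=1, len=1). Copied 'O' from pos 7. Output: "HOOOHOOOO"
Token 6: backref(off=2, len=1). Copied 'O' from pos 7. Output: "HOOOHOOOOO"
Token 7: backref(off=5, len=7) (overlapping!). Copied 'OOOOOOO' from pos 5. Output: "HOOOHOOOOOOOOOOOO"
Token 8: literal('C'). Output: "HOOOHOOOOOOOOOOOOC"

Answer: HOOOHOOOOOOOOOOOOC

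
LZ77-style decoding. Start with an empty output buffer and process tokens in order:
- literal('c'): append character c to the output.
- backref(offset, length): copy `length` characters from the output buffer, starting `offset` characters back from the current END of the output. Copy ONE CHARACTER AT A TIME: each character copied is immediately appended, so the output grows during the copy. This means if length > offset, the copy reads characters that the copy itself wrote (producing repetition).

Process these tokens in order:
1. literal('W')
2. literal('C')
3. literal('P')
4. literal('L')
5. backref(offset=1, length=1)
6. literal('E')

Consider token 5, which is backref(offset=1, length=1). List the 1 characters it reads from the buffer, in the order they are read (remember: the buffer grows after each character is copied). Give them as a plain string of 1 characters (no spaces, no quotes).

Answer: L

Derivation:
Token 1: literal('W'). Output: "W"
Token 2: literal('C'). Output: "WC"
Token 3: literal('P'). Output: "WCP"
Token 4: literal('L'). Output: "WCPL"
Token 5: backref(off=1, len=1). Buffer before: "WCPL" (len 4)
  byte 1: read out[3]='L', append. Buffer now: "WCPLL"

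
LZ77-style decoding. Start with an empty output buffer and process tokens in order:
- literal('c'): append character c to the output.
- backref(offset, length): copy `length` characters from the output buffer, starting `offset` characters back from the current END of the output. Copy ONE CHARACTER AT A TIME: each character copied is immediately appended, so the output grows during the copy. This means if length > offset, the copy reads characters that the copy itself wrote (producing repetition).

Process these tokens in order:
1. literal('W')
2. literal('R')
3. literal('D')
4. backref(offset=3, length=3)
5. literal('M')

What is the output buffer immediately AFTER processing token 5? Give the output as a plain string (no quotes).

Token 1: literal('W'). Output: "W"
Token 2: literal('R'). Output: "WR"
Token 3: literal('D'). Output: "WRD"
Token 4: backref(off=3, len=3). Copied 'WRD' from pos 0. Output: "WRDWRD"
Token 5: literal('M'). Output: "WRDWRDM"

Answer: WRDWRDM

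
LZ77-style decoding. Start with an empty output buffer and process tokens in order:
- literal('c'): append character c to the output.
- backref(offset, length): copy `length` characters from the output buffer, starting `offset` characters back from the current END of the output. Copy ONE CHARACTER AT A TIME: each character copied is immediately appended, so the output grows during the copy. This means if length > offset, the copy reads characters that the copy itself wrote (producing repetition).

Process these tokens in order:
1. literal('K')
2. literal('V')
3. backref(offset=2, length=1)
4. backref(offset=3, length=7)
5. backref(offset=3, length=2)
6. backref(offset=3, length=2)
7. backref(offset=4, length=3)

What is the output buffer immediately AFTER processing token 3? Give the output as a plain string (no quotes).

Token 1: literal('K'). Output: "K"
Token 2: literal('V'). Output: "KV"
Token 3: backref(off=2, len=1). Copied 'K' from pos 0. Output: "KVK"

Answer: KVK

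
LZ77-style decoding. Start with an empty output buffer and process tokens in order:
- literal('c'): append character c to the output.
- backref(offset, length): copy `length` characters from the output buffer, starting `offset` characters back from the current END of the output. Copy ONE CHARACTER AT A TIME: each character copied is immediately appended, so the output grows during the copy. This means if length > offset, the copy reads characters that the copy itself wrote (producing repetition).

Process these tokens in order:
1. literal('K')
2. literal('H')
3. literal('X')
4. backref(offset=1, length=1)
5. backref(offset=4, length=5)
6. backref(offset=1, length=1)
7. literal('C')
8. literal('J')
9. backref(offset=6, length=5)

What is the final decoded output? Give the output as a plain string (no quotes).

Answer: KHXXKHXXKKCJXXKKC

Derivation:
Token 1: literal('K'). Output: "K"
Token 2: literal('H'). Output: "KH"
Token 3: literal('X'). Output: "KHX"
Token 4: backref(off=1, len=1). Copied 'X' from pos 2. Output: "KHXX"
Token 5: backref(off=4, len=5) (overlapping!). Copied 'KHXXK' from pos 0. Output: "KHXXKHXXK"
Token 6: backref(off=1, len=1). Copied 'K' from pos 8. Output: "KHXXKHXXKK"
Token 7: literal('C'). Output: "KHXXKHXXKKC"
Token 8: literal('J'). Output: "KHXXKHXXKKCJ"
Token 9: backref(off=6, len=5). Copied 'XXKKC' from pos 6. Output: "KHXXKHXXKKCJXXKKC"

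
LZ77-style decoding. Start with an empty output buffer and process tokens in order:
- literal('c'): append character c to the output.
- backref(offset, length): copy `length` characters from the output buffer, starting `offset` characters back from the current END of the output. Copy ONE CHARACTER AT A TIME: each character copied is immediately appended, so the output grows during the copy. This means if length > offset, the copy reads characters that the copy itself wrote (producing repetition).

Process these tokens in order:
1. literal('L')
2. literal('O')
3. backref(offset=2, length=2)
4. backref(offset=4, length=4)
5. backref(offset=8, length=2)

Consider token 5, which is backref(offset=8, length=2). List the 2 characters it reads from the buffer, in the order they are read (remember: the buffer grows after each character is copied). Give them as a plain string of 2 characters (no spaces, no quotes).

Token 1: literal('L'). Output: "L"
Token 2: literal('O'). Output: "LO"
Token 3: backref(off=2, len=2). Copied 'LO' from pos 0. Output: "LOLO"
Token 4: backref(off=4, len=4). Copied 'LOLO' from pos 0. Output: "LOLOLOLO"
Token 5: backref(off=8, len=2). Buffer before: "LOLOLOLO" (len 8)
  byte 1: read out[0]='L', append. Buffer now: "LOLOLOLOL"
  byte 2: read out[1]='O', append. Buffer now: "LOLOLOLOLO"

Answer: LO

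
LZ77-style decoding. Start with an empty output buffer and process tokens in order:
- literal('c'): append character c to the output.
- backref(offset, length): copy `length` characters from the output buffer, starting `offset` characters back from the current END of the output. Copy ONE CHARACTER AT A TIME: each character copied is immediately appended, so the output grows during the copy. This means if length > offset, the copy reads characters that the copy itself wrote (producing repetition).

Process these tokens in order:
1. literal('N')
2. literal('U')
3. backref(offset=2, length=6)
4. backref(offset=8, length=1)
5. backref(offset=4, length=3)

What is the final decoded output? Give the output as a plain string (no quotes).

Token 1: literal('N'). Output: "N"
Token 2: literal('U'). Output: "NU"
Token 3: backref(off=2, len=6) (overlapping!). Copied 'NUNUNU' from pos 0. Output: "NUNUNUNU"
Token 4: backref(off=8, len=1). Copied 'N' from pos 0. Output: "NUNUNUNUN"
Token 5: backref(off=4, len=3). Copied 'UNU' from pos 5. Output: "NUNUNUNUNUNU"

Answer: NUNUNUNUNUNU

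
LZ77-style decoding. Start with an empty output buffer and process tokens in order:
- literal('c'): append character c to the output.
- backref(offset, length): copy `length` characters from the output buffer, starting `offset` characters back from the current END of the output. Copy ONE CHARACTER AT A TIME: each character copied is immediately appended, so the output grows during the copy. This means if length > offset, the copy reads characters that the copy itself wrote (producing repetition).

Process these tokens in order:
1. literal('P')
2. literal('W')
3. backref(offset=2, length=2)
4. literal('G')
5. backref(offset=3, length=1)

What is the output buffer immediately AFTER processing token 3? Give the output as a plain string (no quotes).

Token 1: literal('P'). Output: "P"
Token 2: literal('W'). Output: "PW"
Token 3: backref(off=2, len=2). Copied 'PW' from pos 0. Output: "PWPW"

Answer: PWPW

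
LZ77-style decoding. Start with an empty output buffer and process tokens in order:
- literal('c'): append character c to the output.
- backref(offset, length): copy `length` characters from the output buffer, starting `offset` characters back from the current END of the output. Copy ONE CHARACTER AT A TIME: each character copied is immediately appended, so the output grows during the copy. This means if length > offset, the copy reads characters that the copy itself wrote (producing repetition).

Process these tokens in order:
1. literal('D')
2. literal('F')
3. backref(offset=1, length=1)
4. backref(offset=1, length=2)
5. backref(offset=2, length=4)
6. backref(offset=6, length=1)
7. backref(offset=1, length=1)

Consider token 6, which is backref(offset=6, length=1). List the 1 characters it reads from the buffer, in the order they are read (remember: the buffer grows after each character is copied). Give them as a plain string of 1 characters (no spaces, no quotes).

Token 1: literal('D'). Output: "D"
Token 2: literal('F'). Output: "DF"
Token 3: backref(off=1, len=1). Copied 'F' from pos 1. Output: "DFF"
Token 4: backref(off=1, len=2) (overlapping!). Copied 'FF' from pos 2. Output: "DFFFF"
Token 5: backref(off=2, len=4) (overlapping!). Copied 'FFFF' from pos 3. Output: "DFFFFFFFF"
Token 6: backref(off=6, len=1). Buffer before: "DFFFFFFFF" (len 9)
  byte 1: read out[3]='F', append. Buffer now: "DFFFFFFFFF"

Answer: F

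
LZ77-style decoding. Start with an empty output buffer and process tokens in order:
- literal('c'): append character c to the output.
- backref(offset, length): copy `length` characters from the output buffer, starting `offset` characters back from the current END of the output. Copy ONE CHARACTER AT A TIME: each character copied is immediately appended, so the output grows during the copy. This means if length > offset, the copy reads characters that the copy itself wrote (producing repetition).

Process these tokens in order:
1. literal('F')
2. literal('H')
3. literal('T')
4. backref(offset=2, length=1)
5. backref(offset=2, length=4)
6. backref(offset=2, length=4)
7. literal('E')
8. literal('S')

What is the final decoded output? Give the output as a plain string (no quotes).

Token 1: literal('F'). Output: "F"
Token 2: literal('H'). Output: "FH"
Token 3: literal('T'). Output: "FHT"
Token 4: backref(off=2, len=1). Copied 'H' from pos 1. Output: "FHTH"
Token 5: backref(off=2, len=4) (overlapping!). Copied 'THTH' from pos 2. Output: "FHTHTHTH"
Token 6: backref(off=2, len=4) (overlapping!). Copied 'THTH' from pos 6. Output: "FHTHTHTHTHTH"
Token 7: literal('E'). Output: "FHTHTHTHTHTHE"
Token 8: literal('S'). Output: "FHTHTHTHTHTHES"

Answer: FHTHTHTHTHTHES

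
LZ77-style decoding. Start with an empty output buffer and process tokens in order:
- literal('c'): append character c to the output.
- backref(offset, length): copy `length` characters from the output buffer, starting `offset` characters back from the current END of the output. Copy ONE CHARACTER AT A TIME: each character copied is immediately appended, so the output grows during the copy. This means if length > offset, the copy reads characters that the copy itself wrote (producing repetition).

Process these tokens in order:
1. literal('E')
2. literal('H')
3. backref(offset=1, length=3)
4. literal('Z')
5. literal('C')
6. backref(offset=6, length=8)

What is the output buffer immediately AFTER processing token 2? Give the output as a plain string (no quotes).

Token 1: literal('E'). Output: "E"
Token 2: literal('H'). Output: "EH"

Answer: EH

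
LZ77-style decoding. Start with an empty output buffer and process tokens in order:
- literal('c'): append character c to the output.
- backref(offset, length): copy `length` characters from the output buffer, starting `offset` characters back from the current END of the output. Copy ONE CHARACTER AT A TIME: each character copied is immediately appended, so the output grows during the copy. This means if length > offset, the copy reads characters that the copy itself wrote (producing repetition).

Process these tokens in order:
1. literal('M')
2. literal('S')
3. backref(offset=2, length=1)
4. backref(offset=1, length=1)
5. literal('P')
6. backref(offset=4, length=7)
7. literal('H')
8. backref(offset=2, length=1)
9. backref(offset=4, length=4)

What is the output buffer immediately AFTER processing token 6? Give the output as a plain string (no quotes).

Token 1: literal('M'). Output: "M"
Token 2: literal('S'). Output: "MS"
Token 3: backref(off=2, len=1). Copied 'M' from pos 0. Output: "MSM"
Token 4: backref(off=1, len=1). Copied 'M' from pos 2. Output: "MSMM"
Token 5: literal('P'). Output: "MSMMP"
Token 6: backref(off=4, len=7) (overlapping!). Copied 'SMMPSMM' from pos 1. Output: "MSMMPSMMPSMM"

Answer: MSMMPSMMPSMM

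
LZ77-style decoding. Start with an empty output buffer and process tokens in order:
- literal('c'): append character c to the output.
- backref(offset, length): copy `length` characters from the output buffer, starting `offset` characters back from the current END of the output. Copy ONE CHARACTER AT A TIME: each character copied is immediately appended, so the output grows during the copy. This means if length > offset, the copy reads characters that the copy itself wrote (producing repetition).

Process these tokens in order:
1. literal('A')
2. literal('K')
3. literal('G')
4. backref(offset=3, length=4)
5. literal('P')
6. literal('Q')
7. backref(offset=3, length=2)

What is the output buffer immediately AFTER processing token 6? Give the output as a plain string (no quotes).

Answer: AKGAKGAPQ

Derivation:
Token 1: literal('A'). Output: "A"
Token 2: literal('K'). Output: "AK"
Token 3: literal('G'). Output: "AKG"
Token 4: backref(off=3, len=4) (overlapping!). Copied 'AKGA' from pos 0. Output: "AKGAKGA"
Token 5: literal('P'). Output: "AKGAKGAP"
Token 6: literal('Q'). Output: "AKGAKGAPQ"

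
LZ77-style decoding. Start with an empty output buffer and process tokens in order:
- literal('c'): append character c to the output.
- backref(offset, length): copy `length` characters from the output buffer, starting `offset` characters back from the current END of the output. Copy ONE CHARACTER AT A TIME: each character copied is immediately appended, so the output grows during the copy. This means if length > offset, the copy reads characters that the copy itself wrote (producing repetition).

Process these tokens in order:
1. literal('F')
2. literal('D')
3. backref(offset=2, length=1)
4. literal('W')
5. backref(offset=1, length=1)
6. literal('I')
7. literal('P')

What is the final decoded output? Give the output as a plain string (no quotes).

Answer: FDFWWIP

Derivation:
Token 1: literal('F'). Output: "F"
Token 2: literal('D'). Output: "FD"
Token 3: backref(off=2, len=1). Copied 'F' from pos 0. Output: "FDF"
Token 4: literal('W'). Output: "FDFW"
Token 5: backref(off=1, len=1). Copied 'W' from pos 3. Output: "FDFWW"
Token 6: literal('I'). Output: "FDFWWI"
Token 7: literal('P'). Output: "FDFWWIP"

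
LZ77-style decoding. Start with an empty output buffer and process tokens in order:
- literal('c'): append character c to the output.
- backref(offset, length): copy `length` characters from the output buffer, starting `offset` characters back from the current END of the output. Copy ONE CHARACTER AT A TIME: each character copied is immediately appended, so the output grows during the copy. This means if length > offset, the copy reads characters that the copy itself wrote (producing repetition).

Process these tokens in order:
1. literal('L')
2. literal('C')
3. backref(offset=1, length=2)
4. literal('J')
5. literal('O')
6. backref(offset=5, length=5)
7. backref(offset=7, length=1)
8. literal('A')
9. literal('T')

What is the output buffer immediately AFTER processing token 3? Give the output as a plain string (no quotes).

Token 1: literal('L'). Output: "L"
Token 2: literal('C'). Output: "LC"
Token 3: backref(off=1, len=2) (overlapping!). Copied 'CC' from pos 1. Output: "LCCC"

Answer: LCCC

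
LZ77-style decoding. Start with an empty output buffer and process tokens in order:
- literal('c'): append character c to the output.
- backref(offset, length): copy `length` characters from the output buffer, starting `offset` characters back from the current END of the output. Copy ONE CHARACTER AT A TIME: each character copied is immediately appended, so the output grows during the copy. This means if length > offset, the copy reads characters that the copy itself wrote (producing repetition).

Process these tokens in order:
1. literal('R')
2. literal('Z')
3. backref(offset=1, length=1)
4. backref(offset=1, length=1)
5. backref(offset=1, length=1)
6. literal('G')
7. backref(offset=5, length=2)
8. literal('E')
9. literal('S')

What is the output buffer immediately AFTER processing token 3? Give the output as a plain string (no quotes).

Token 1: literal('R'). Output: "R"
Token 2: literal('Z'). Output: "RZ"
Token 3: backref(off=1, len=1). Copied 'Z' from pos 1. Output: "RZZ"

Answer: RZZ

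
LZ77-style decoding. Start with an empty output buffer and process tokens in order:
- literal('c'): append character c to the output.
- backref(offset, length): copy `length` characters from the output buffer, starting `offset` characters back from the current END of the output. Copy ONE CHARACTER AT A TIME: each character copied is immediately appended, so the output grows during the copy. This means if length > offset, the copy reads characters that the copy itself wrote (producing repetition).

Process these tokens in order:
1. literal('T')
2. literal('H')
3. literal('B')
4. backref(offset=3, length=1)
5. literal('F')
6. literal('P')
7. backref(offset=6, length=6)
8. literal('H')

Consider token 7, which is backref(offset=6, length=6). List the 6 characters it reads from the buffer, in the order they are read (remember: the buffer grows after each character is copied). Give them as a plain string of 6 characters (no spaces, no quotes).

Answer: THBTFP

Derivation:
Token 1: literal('T'). Output: "T"
Token 2: literal('H'). Output: "TH"
Token 3: literal('B'). Output: "THB"
Token 4: backref(off=3, len=1). Copied 'T' from pos 0. Output: "THBT"
Token 5: literal('F'). Output: "THBTF"
Token 6: literal('P'). Output: "THBTFP"
Token 7: backref(off=6, len=6). Buffer before: "THBTFP" (len 6)
  byte 1: read out[0]='T', append. Buffer now: "THBTFPT"
  byte 2: read out[1]='H', append. Buffer now: "THBTFPTH"
  byte 3: read out[2]='B', append. Buffer now: "THBTFPTHB"
  byte 4: read out[3]='T', append. Buffer now: "THBTFPTHBT"
  byte 5: read out[4]='F', append. Buffer now: "THBTFPTHBTF"
  byte 6: read out[5]='P', append. Buffer now: "THBTFPTHBTFP"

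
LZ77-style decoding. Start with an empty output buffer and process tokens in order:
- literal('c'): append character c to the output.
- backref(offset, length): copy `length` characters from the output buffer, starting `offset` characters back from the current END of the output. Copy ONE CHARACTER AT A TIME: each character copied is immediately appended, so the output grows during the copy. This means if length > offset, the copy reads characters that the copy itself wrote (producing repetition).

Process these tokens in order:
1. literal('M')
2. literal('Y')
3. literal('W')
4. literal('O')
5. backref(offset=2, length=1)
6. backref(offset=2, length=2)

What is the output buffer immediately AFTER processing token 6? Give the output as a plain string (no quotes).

Answer: MYWOWOW

Derivation:
Token 1: literal('M'). Output: "M"
Token 2: literal('Y'). Output: "MY"
Token 3: literal('W'). Output: "MYW"
Token 4: literal('O'). Output: "MYWO"
Token 5: backref(off=2, len=1). Copied 'W' from pos 2. Output: "MYWOW"
Token 6: backref(off=2, len=2). Copied 'OW' from pos 3. Output: "MYWOWOW"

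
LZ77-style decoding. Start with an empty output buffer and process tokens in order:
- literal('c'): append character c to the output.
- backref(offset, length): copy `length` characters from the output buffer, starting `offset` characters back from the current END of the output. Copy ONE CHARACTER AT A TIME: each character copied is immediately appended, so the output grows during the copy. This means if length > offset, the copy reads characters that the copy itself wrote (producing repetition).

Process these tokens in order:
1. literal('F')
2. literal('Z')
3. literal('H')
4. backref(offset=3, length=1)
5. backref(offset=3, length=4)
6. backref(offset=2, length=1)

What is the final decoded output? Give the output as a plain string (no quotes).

Answer: FZHFZHFZF

Derivation:
Token 1: literal('F'). Output: "F"
Token 2: literal('Z'). Output: "FZ"
Token 3: literal('H'). Output: "FZH"
Token 4: backref(off=3, len=1). Copied 'F' from pos 0. Output: "FZHF"
Token 5: backref(off=3, len=4) (overlapping!). Copied 'ZHFZ' from pos 1. Output: "FZHFZHFZ"
Token 6: backref(off=2, len=1). Copied 'F' from pos 6. Output: "FZHFZHFZF"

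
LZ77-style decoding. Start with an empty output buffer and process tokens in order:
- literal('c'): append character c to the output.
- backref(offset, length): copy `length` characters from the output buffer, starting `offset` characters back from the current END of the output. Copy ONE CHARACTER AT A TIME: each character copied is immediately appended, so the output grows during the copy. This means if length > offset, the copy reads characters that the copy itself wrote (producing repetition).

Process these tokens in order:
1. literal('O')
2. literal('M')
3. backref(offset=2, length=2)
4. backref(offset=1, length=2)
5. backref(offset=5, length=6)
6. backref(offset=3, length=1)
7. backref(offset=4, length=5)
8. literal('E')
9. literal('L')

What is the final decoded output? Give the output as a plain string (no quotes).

Token 1: literal('O'). Output: "O"
Token 2: literal('M'). Output: "OM"
Token 3: backref(off=2, len=2). Copied 'OM' from pos 0. Output: "OMOM"
Token 4: backref(off=1, len=2) (overlapping!). Copied 'MM' from pos 3. Output: "OMOMMM"
Token 5: backref(off=5, len=6) (overlapping!). Copied 'MOMMMM' from pos 1. Output: "OMOMMMMOMMMM"
Token 6: backref(off=3, len=1). Copied 'M' from pos 9. Output: "OMOMMMMOMMMMM"
Token 7: backref(off=4, len=5) (overlapping!). Copied 'MMMMM' from pos 9. Output: "OMOMMMMOMMMMMMMMMM"
Token 8: literal('E'). Output: "OMOMMMMOMMMMMMMMMME"
Token 9: literal('L'). Output: "OMOMMMMOMMMMMMMMMMEL"

Answer: OMOMMMMOMMMMMMMMMMEL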